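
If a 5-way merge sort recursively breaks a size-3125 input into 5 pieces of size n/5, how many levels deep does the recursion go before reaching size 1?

For divide and conquer with division factor 5:

Problem sizes at each level:
Level 0: 3125
Level 1: 625
Level 2: 125
Level 3: 25
Level 4: 5
Level 5: 1

The root is level 0 and the size-1 base case is level 5 (the tree spans levels 0 through 5, i.e. 6 levels counting the root), so the depth is the number of divisions: log_5(3125) = 5

The recursion tree depth is log_5(3125) = 5. At each level, the problem size is divided by 5, so it takes 5 divisions to reduce to a base case of size 1. The algorithm makes 5 recursive calls at each level.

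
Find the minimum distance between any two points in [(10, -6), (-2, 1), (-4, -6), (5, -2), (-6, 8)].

Computing all pairwise distances among 5 points:

d((10, -6), (-2, 1)) = 13.8924
d((10, -6), (-4, -6)) = 14.0
d((10, -6), (5, -2)) = 6.4031 <-- minimum
d((10, -6), (-6, 8)) = 21.2603
d((-2, 1), (-4, -6)) = 7.2801
d((-2, 1), (5, -2)) = 7.6158
d((-2, 1), (-6, 8)) = 8.0623
d((-4, -6), (5, -2)) = 9.8489
d((-4, -6), (-6, 8)) = 14.1421
d((5, -2), (-6, 8)) = 14.8661

Closest pair: (10, -6) and (5, -2) with distance 6.4031

The closest pair is (10, -6) and (5, -2) with Euclidean distance 6.4031. For 5 points, brute-force pairwise comparison is shown above. For large n, the divide-and-conquer algorithm (sort by x, recurse on halves, check the dividing strip) achieves O(n log n).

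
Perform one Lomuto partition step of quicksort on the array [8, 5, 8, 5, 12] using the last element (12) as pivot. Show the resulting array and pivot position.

Lomuto partition with pivot = 12:

Initial array: [8, 5, 8, 5, 12]

arr[0]=8 <= 12: swap with position 0, array becomes [8, 5, 8, 5, 12]
arr[1]=5 <= 12: swap with position 1, array becomes [8, 5, 8, 5, 12]
arr[2]=8 <= 12: swap with position 2, array becomes [8, 5, 8, 5, 12]
arr[3]=5 <= 12: swap with position 3, array becomes [8, 5, 8, 5, 12]

Place pivot at position 4: [8, 5, 8, 5, 12]
Pivot position: 4

After partitioning with pivot 12, the array becomes [8, 5, 8, 5, 12]. The pivot is placed at index 4. All elements to the left of the pivot are <= 12, and all elements to the right are > 12.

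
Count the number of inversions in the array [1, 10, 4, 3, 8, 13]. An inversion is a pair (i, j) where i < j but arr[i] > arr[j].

Finding inversions in [1, 10, 4, 3, 8, 13]:

(1, 2): arr[1]=10 > arr[2]=4
(1, 3): arr[1]=10 > arr[3]=3
(1, 4): arr[1]=10 > arr[4]=8
(2, 3): arr[2]=4 > arr[3]=3

Total inversions: 4

The array has 4 inversion(s): (1,2), (1,3), (1,4), (2,3). Each pair (i,j) satisfies i < j and arr[i] > arr[j].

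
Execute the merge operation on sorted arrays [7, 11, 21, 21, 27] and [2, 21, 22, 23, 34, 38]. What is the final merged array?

Merging process:

Compare 7 vs 2: take 2 from right. Merged: [2]
Compare 7 vs 21: take 7 from left. Merged: [2, 7]
Compare 11 vs 21: take 11 from left. Merged: [2, 7, 11]
Compare 21 vs 21: take 21 from left. Merged: [2, 7, 11, 21]
Compare 21 vs 21: take 21 from left. Merged: [2, 7, 11, 21, 21]
Compare 27 vs 21: take 21 from right. Merged: [2, 7, 11, 21, 21, 21]
Compare 27 vs 22: take 22 from right. Merged: [2, 7, 11, 21, 21, 21, 22]
Compare 27 vs 23: take 23 from right. Merged: [2, 7, 11, 21, 21, 21, 22, 23]
Compare 27 vs 34: take 27 from left. Merged: [2, 7, 11, 21, 21, 21, 22, 23, 27]
Append remaining from right: [34, 38]. Merged: [2, 7, 11, 21, 21, 21, 22, 23, 27, 34, 38]

Final merged array: [2, 7, 11, 21, 21, 21, 22, 23, 27, 34, 38]
Total comparisons: 9

The merged array is [2, 7, 11, 21, 21, 21, 22, 23, 27, 34, 38], requiring 9 comparisons. The merge step runs in O(n) time where n is the total number of elements.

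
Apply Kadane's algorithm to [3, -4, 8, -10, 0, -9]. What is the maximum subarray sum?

Using Kadane's algorithm on [3, -4, 8, -10, 0, -9]:

Scanning through the array:
Position 1 (value -4): max_ending_here = -1, max_so_far = 3
Position 2 (value 8): max_ending_here = 8, max_so_far = 8
Position 3 (value -10): max_ending_here = -2, max_so_far = 8
Position 4 (value 0): max_ending_here = 0, max_so_far = 8
Position 5 (value -9): max_ending_here = -9, max_so_far = 8

Maximum subarray: [8]
Maximum sum: 8

The maximum subarray is [8] with sum 8. This subarray runs from index 2 to index 2.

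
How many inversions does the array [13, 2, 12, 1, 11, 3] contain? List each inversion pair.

Finding inversions in [13, 2, 12, 1, 11, 3]:

(0, 1): arr[0]=13 > arr[1]=2
(0, 2): arr[0]=13 > arr[2]=12
(0, 3): arr[0]=13 > arr[3]=1
(0, 4): arr[0]=13 > arr[4]=11
(0, 5): arr[0]=13 > arr[5]=3
(1, 3): arr[1]=2 > arr[3]=1
(2, 3): arr[2]=12 > arr[3]=1
(2, 4): arr[2]=12 > arr[4]=11
(2, 5): arr[2]=12 > arr[5]=3
(4, 5): arr[4]=11 > arr[5]=3

Total inversions: 10

The array has 10 inversion(s): (0,1), (0,2), (0,3), (0,4), (0,5), (1,3), (2,3), (2,4), (2,5), (4,5). Each pair (i,j) satisfies i < j and arr[i] > arr[j].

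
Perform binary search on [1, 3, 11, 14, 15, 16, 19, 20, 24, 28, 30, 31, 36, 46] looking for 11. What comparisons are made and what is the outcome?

Binary search for 11 in [1, 3, 11, 14, 15, 16, 19, 20, 24, 28, 30, 31, 36, 46]:

lo=0, hi=13, mid=6, arr[mid]=19 -> 19 > 11, search left half
lo=0, hi=5, mid=2, arr[mid]=11 -> Found target at index 2!

Binary search finds 11 at index 2 after 2 comparisons. The search repeatedly halves the search space by comparing with the middle element.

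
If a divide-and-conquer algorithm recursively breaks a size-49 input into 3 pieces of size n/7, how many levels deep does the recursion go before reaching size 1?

For divide and conquer with division factor 7:

Problem sizes at each level:
Level 0: 49
Level 1: 7
Level 2: 1

The root is level 0 and the size-1 base case is level 2 (the tree spans levels 0 through 2, i.e. 3 levels counting the root), so the depth is the number of divisions: log_7(49) = 2

The recursion tree depth is log_7(49) = 2. At each level, the problem size is divided by 7, so it takes 2 divisions to reduce to a base case of size 1. The algorithm makes 3 recursive calls at each level.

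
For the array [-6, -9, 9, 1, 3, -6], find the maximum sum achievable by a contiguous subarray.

Using Kadane's algorithm on [-6, -9, 9, 1, 3, -6]:

Scanning through the array:
Position 1 (value -9): max_ending_here = -9, max_so_far = -6
Position 2 (value 9): max_ending_here = 9, max_so_far = 9
Position 3 (value 1): max_ending_here = 10, max_so_far = 10
Position 4 (value 3): max_ending_here = 13, max_so_far = 13
Position 5 (value -6): max_ending_here = 7, max_so_far = 13

Maximum subarray: [9, 1, 3]
Maximum sum: 13

The maximum subarray is [9, 1, 3] with sum 13. This subarray runs from index 2 to index 4.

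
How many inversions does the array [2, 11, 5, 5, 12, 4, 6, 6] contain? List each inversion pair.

Finding inversions in [2, 11, 5, 5, 12, 4, 6, 6]:

(1, 2): arr[1]=11 > arr[2]=5
(1, 3): arr[1]=11 > arr[3]=5
(1, 5): arr[1]=11 > arr[5]=4
(1, 6): arr[1]=11 > arr[6]=6
(1, 7): arr[1]=11 > arr[7]=6
(2, 5): arr[2]=5 > arr[5]=4
(3, 5): arr[3]=5 > arr[5]=4
(4, 5): arr[4]=12 > arr[5]=4
(4, 6): arr[4]=12 > arr[6]=6
(4, 7): arr[4]=12 > arr[7]=6

Total inversions: 10

The array has 10 inversion(s): (1,2), (1,3), (1,5), (1,6), (1,7), (2,5), (3,5), (4,5), (4,6), (4,7). Each pair (i,j) satisfies i < j and arr[i] > arr[j].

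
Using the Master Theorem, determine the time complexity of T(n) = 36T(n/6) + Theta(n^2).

Master Theorem for T(n) = 36T(n/6) + O(n^2):

a = 36, b = 6, c = 2
log_b(a) = log_6(36) = 2.0000

Case 2: c = 2 = log_6(36) = 2.0000
T(n) = O(n^2 log n) = O(n^2 log n)

For T(n) = 36T(n/6) + O(n^2): log_6(36) = 2.0000. This is Case 2 of the Master Theorem (c = log_b(a), equal work at all levels), giving O(n^2 log n).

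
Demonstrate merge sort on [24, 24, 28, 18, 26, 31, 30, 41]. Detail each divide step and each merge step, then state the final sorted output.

Merge sort trace:

Split: [24, 24, 28, 18, 26, 31, 30, 41] -> [24, 24, 28, 18] and [26, 31, 30, 41]
  Split: [24, 24, 28, 18] -> [24, 24] and [28, 18]
    Split: [24, 24] -> [24] and [24]
    Merge: [24] + [24] -> [24, 24]
    Split: [28, 18] -> [28] and [18]
    Merge: [28] + [18] -> [18, 28]
  Merge: [24, 24] + [18, 28] -> [18, 24, 24, 28]
  Split: [26, 31, 30, 41] -> [26, 31] and [30, 41]
    Split: [26, 31] -> [26] and [31]
    Merge: [26] + [31] -> [26, 31]
    Split: [30, 41] -> [30] and [41]
    Merge: [30] + [41] -> [30, 41]
  Merge: [26, 31] + [30, 41] -> [26, 30, 31, 41]
Merge: [18, 24, 24, 28] + [26, 30, 31, 41] -> [18, 24, 24, 26, 28, 30, 31, 41]

Final sorted array: [18, 24, 24, 26, 28, 30, 31, 41]

The merge sort proceeds by recursively splitting the array and merging sorted halves.
After all merges, the sorted array is [18, 24, 24, 26, 28, 30, 31, 41].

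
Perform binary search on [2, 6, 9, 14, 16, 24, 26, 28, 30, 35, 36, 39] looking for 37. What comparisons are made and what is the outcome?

Binary search for 37 in [2, 6, 9, 14, 16, 24, 26, 28, 30, 35, 36, 39]:

lo=0, hi=11, mid=5, arr[mid]=24 -> 24 < 37, search right half
lo=6, hi=11, mid=8, arr[mid]=30 -> 30 < 37, search right half
lo=9, hi=11, mid=10, arr[mid]=36 -> 36 < 37, search right half
lo=11, hi=11, mid=11, arr[mid]=39 -> 39 > 37, search left half
lo=11 > hi=10, target 37 not found

Binary search determines that 37 is not in the array after 4 comparisons. The search space was exhausted without finding the target.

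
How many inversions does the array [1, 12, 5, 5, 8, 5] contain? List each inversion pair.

Finding inversions in [1, 12, 5, 5, 8, 5]:

(1, 2): arr[1]=12 > arr[2]=5
(1, 3): arr[1]=12 > arr[3]=5
(1, 4): arr[1]=12 > arr[4]=8
(1, 5): arr[1]=12 > arr[5]=5
(4, 5): arr[4]=8 > arr[5]=5

Total inversions: 5

The array has 5 inversion(s): (1,2), (1,3), (1,4), (1,5), (4,5). Each pair (i,j) satisfies i < j and arr[i] > arr[j].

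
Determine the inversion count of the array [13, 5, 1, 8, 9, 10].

Finding inversions in [13, 5, 1, 8, 9, 10]:

(0, 1): arr[0]=13 > arr[1]=5
(0, 2): arr[0]=13 > arr[2]=1
(0, 3): arr[0]=13 > arr[3]=8
(0, 4): arr[0]=13 > arr[4]=9
(0, 5): arr[0]=13 > arr[5]=10
(1, 2): arr[1]=5 > arr[2]=1

Total inversions: 6

The array has 6 inversion(s): (0,1), (0,2), (0,3), (0,4), (0,5), (1,2). Each pair (i,j) satisfies i < j and arr[i] > arr[j].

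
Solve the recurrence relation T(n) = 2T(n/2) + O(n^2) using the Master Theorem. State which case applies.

Master Theorem for T(n) = 2T(n/2) + O(n^2):

a = 2, b = 2, c = 2
log_b(a) = log_2(2) = 1.0000

Case 3: c = 2 > log_2(2) = 1.0000
T(n) = O(n^2) = O(n^2)

For T(n) = 2T(n/2) + O(n^2): log_2(2) = 1.0000. This is Case 3 of the Master Theorem (c > log_b(a), work dominated by root), giving O(n^2).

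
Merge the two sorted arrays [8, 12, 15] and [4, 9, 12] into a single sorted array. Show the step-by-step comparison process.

Merging process:

Compare 8 vs 4: take 4 from right. Merged: [4]
Compare 8 vs 9: take 8 from left. Merged: [4, 8]
Compare 12 vs 9: take 9 from right. Merged: [4, 8, 9]
Compare 12 vs 12: take 12 from left. Merged: [4, 8, 9, 12]
Compare 15 vs 12: take 12 from right. Merged: [4, 8, 9, 12, 12]
Append remaining from left: [15]. Merged: [4, 8, 9, 12, 12, 15]

Final merged array: [4, 8, 9, 12, 12, 15]
Total comparisons: 5

The merged array is [4, 8, 9, 12, 12, 15], requiring 5 comparisons. The merge step runs in O(n) time where n is the total number of elements.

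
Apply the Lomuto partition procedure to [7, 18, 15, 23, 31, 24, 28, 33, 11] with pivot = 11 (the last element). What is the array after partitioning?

Lomuto partition with pivot = 11:

Initial array: [7, 18, 15, 23, 31, 24, 28, 33, 11]

arr[0]=7 <= 11: swap with position 0, array becomes [7, 18, 15, 23, 31, 24, 28, 33, 11]
arr[1]=18 > 11: no swap
arr[2]=15 > 11: no swap
arr[3]=23 > 11: no swap
arr[4]=31 > 11: no swap
arr[5]=24 > 11: no swap
arr[6]=28 > 11: no swap
arr[7]=33 > 11: no swap

Place pivot at position 1: [7, 11, 15, 23, 31, 24, 28, 33, 18]
Pivot position: 1

After partitioning with pivot 11, the array becomes [7, 11, 15, 23, 31, 24, 28, 33, 18]. The pivot is placed at index 1. All elements to the left of the pivot are <= 11, and all elements to the right are > 11.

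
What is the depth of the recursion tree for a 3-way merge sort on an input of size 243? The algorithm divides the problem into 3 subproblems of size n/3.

For divide and conquer with division factor 3:

Problem sizes at each level:
Level 0: 243
Level 1: 81
Level 2: 27
Level 3: 9
Level 4: 3
Level 5: 1

The root is level 0 and the size-1 base case is level 5 (the tree spans levels 0 through 5, i.e. 6 levels counting the root), so the depth is the number of divisions: log_3(243) = 5

The recursion tree depth is log_3(243) = 5. At each level, the problem size is divided by 3, so it takes 5 divisions to reduce to a base case of size 1. The algorithm makes 3 recursive calls at each level.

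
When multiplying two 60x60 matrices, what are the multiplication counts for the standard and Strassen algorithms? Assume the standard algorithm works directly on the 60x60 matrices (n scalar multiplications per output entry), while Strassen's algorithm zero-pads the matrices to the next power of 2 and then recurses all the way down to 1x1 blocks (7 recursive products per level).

Matrix multiplication for 60x60 matrices:

Strassen's algorithm requires power-of-2 dimensions. Pad 60x60 to 64x64 (next power of 2).

Standard algorithm: 60^3 = 216000 multiplications
Strassen's algorithm: 7^(log2(64)) = 7^6 = 117649 multiplications
Savings: 216000 - 117649 = 98351 multiplications

Standard: 216000 multiplications (60^3). Strassen: 117649 multiplications (7^6, after padding to 64x64). Strassen reduces 8 recursive multiplications to 7 at each level.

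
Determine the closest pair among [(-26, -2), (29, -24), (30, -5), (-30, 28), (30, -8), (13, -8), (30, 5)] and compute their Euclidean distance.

Computing all pairwise distances among 7 points:

d((-26, -2), (29, -24)) = 59.2368
d((-26, -2), (30, -5)) = 56.0803
d((-26, -2), (-30, 28)) = 30.2655
d((-26, -2), (30, -8)) = 56.3205
d((-26, -2), (13, -8)) = 39.4588
d((-26, -2), (30, 5)) = 56.4358
d((29, -24), (30, -5)) = 19.0263
d((29, -24), (-30, 28)) = 78.6448
d((29, -24), (30, -8)) = 16.0312
d((29, -24), (13, -8)) = 22.6274
d((29, -24), (30, 5)) = 29.0172
d((30, -5), (-30, 28)) = 68.4763
d((30, -5), (30, -8)) = 3.0 <-- minimum
d((30, -5), (13, -8)) = 17.2627
d((30, -5), (30, 5)) = 10.0
d((-30, 28), (30, -8)) = 69.9714
d((-30, 28), (13, -8)) = 56.0803
d((-30, 28), (30, 5)) = 64.2573
d((30, -8), (13, -8)) = 17.0
d((30, -8), (30, 5)) = 13.0
d((13, -8), (30, 5)) = 21.4009

Closest pair: (30, -5) and (30, -8) with distance 3.0

The closest pair is (30, -5) and (30, -8) with Euclidean distance 3.0. For 7 points, brute-force pairwise comparison is shown above. For large n, the divide-and-conquer algorithm (sort by x, recurse on halves, check the dividing strip) achieves O(n log n).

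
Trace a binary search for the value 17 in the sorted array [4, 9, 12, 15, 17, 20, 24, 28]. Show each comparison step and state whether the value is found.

Binary search for 17 in [4, 9, 12, 15, 17, 20, 24, 28]:

lo=0, hi=7, mid=3, arr[mid]=15 -> 15 < 17, search right half
lo=4, hi=7, mid=5, arr[mid]=20 -> 20 > 17, search left half
lo=4, hi=4, mid=4, arr[mid]=17 -> Found target at index 4!

Binary search finds 17 at index 4 after 3 comparisons. The search repeatedly halves the search space by comparing with the middle element.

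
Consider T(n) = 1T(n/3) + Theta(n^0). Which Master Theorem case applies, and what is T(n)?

Master Theorem for T(n) = 1T(n/3) + O(n^0):

a = 1, b = 3, c = 0
log_b(a) = log_3(1) = 0.0000

Case 2: c = 0 = log_3(1) = 0.0000
T(n) = O(n^0 log n) = O(log n)

For T(n) = 1T(n/3) + O(n^0): log_3(1) = 0.0000. This is Case 2 of the Master Theorem (c = log_b(a), equal work at all levels), giving O(log n).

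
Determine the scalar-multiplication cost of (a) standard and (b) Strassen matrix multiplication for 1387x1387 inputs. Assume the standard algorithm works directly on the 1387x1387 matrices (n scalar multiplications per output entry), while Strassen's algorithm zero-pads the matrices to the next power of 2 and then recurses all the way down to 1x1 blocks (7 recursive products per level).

Matrix multiplication for 1387x1387 matrices:

Strassen's algorithm requires power-of-2 dimensions. Pad 1387x1387 to 2048x2048 (next power of 2).

Standard algorithm: 1387^3 = 2668267603 multiplications
Strassen's algorithm: 7^(log2(2048)) = 7^11 = 1977326743 multiplications
Savings: 2668267603 - 1977326743 = 690940860 multiplications

Standard: 2668267603 multiplications (1387^3). Strassen: 1977326743 multiplications (7^11, after padding to 2048x2048). Strassen reduces 8 recursive multiplications to 7 at each level.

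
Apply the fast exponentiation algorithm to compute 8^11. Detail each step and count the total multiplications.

Computing 8^11 by squaring (build up from 8^1; each line after the first costs one multiplication):

8^1 = 8
8^2 = (8^1)^2 = 8^2 = 64
8^4 = (8^2)^2 = 64^2 = 4096
8^5 = 8 * 8^4 = 8 * 4096 = 32768
8^10 = (8^5)^2 = 32768^2 = 1073741824
8^11 = 8 * 8^10 = 8 * 1073741824 = 8589934592

Result: 8589934592
Multiplications needed: 5 (5 lines after 8^1)

8^11 = 8589934592. Using exponentiation by squaring, this requires 5 multiplications. The key idea: if the exponent is even, square the half-power; if odd, multiply by the base once.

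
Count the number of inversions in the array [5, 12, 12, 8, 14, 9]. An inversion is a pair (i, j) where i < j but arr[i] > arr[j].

Finding inversions in [5, 12, 12, 8, 14, 9]:

(1, 3): arr[1]=12 > arr[3]=8
(1, 5): arr[1]=12 > arr[5]=9
(2, 3): arr[2]=12 > arr[3]=8
(2, 5): arr[2]=12 > arr[5]=9
(4, 5): arr[4]=14 > arr[5]=9

Total inversions: 5

The array has 5 inversion(s): (1,3), (1,5), (2,3), (2,5), (4,5). Each pair (i,j) satisfies i < j and arr[i] > arr[j].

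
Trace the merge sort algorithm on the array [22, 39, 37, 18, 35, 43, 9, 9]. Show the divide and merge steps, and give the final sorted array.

Merge sort trace:

Split: [22, 39, 37, 18, 35, 43, 9, 9] -> [22, 39, 37, 18] and [35, 43, 9, 9]
  Split: [22, 39, 37, 18] -> [22, 39] and [37, 18]
    Split: [22, 39] -> [22] and [39]
    Merge: [22] + [39] -> [22, 39]
    Split: [37, 18] -> [37] and [18]
    Merge: [37] + [18] -> [18, 37]
  Merge: [22, 39] + [18, 37] -> [18, 22, 37, 39]
  Split: [35, 43, 9, 9] -> [35, 43] and [9, 9]
    Split: [35, 43] -> [35] and [43]
    Merge: [35] + [43] -> [35, 43]
    Split: [9, 9] -> [9] and [9]
    Merge: [9] + [9] -> [9, 9]
  Merge: [35, 43] + [9, 9] -> [9, 9, 35, 43]
Merge: [18, 22, 37, 39] + [9, 9, 35, 43] -> [9, 9, 18, 22, 35, 37, 39, 43]

Final sorted array: [9, 9, 18, 22, 35, 37, 39, 43]

The merge sort proceeds by recursively splitting the array and merging sorted halves.
After all merges, the sorted array is [9, 9, 18, 22, 35, 37, 39, 43].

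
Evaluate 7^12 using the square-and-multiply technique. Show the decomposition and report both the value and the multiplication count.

Computing 7^12 by squaring (build up from 7^1; each line after the first costs one multiplication):

7^1 = 7
7^2 = (7^1)^2 = 7^2 = 49
7^3 = 7 * 7^2 = 7 * 49 = 343
7^6 = (7^3)^2 = 343^2 = 117649
7^12 = (7^6)^2 = 117649^2 = 13841287201

Result: 13841287201
Multiplications needed: 4 (4 lines after 7^1)

7^12 = 13841287201. Using exponentiation by squaring, this requires 4 multiplications. The key idea: if the exponent is even, square the half-power; if odd, multiply by the base once.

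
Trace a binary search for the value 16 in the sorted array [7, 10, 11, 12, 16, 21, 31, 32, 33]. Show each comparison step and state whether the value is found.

Binary search for 16 in [7, 10, 11, 12, 16, 21, 31, 32, 33]:

lo=0, hi=8, mid=4, arr[mid]=16 -> Found target at index 4!

Binary search finds 16 at index 4 after 1 comparisons. The search repeatedly halves the search space by comparing with the middle element.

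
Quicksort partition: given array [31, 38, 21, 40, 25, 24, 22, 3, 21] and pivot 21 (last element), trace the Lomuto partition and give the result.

Lomuto partition with pivot = 21:

Initial array: [31, 38, 21, 40, 25, 24, 22, 3, 21]

arr[0]=31 > 21: no swap
arr[1]=38 > 21: no swap
arr[2]=21 <= 21: swap with position 0, array becomes [21, 38, 31, 40, 25, 24, 22, 3, 21]
arr[3]=40 > 21: no swap
arr[4]=25 > 21: no swap
arr[5]=24 > 21: no swap
arr[6]=22 > 21: no swap
arr[7]=3 <= 21: swap with position 1, array becomes [21, 3, 31, 40, 25, 24, 22, 38, 21]

Place pivot at position 2: [21, 3, 21, 40, 25, 24, 22, 38, 31]
Pivot position: 2

After partitioning with pivot 21, the array becomes [21, 3, 21, 40, 25, 24, 22, 38, 31]. The pivot is placed at index 2. All elements to the left of the pivot are <= 21, and all elements to the right are > 21.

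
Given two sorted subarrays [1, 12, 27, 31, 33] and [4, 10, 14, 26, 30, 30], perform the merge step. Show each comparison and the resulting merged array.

Merging process:

Compare 1 vs 4: take 1 from left. Merged: [1]
Compare 12 vs 4: take 4 from right. Merged: [1, 4]
Compare 12 vs 10: take 10 from right. Merged: [1, 4, 10]
Compare 12 vs 14: take 12 from left. Merged: [1, 4, 10, 12]
Compare 27 vs 14: take 14 from right. Merged: [1, 4, 10, 12, 14]
Compare 27 vs 26: take 26 from right. Merged: [1, 4, 10, 12, 14, 26]
Compare 27 vs 30: take 27 from left. Merged: [1, 4, 10, 12, 14, 26, 27]
Compare 31 vs 30: take 30 from right. Merged: [1, 4, 10, 12, 14, 26, 27, 30]
Compare 31 vs 30: take 30 from right. Merged: [1, 4, 10, 12, 14, 26, 27, 30, 30]
Append remaining from left: [31, 33]. Merged: [1, 4, 10, 12, 14, 26, 27, 30, 30, 31, 33]

Final merged array: [1, 4, 10, 12, 14, 26, 27, 30, 30, 31, 33]
Total comparisons: 9

The merged array is [1, 4, 10, 12, 14, 26, 27, 30, 30, 31, 33], requiring 9 comparisons. The merge step runs in O(n) time where n is the total number of elements.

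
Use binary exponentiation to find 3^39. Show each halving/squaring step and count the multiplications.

Computing 3^39 by squaring (build up from 3^1; each line after the first costs one multiplication):

3^1 = 3
3^2 = (3^1)^2 = 3^2 = 9
3^4 = (3^2)^2 = 9^2 = 81
3^8 = (3^4)^2 = 81^2 = 6561
3^9 = 3 * 3^8 = 3 * 6561 = 19683
3^18 = (3^9)^2 = 19683^2 = 387420489
3^19 = 3 * 3^18 = 3 * 387420489 = 1162261467
3^38 = (3^19)^2 = 1162261467^2 = 1350851717672992089
3^39 = 3 * 3^38 = 3 * 1350851717672992089 = 4052555153018976267

Result: 4052555153018976267
Multiplications needed: 8 (8 lines after 3^1)

3^39 = 4052555153018976267. Using exponentiation by squaring, this requires 8 multiplications. The key idea: if the exponent is even, square the half-power; if odd, multiply by the base once.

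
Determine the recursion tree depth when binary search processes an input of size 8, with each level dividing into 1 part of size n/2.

For divide and conquer with division factor 2:

Problem sizes at each level:
Level 0: 8
Level 1: 4
Level 2: 2
Level 3: 1

The root is level 0 and the size-1 base case is level 3 (the tree spans levels 0 through 3, i.e. 4 levels counting the root), so the depth is the number of divisions: log_2(8) = 3

The recursion tree depth is log_2(8) = 3. At each level, the problem size is divided by 2, so it takes 3 divisions to reduce to a base case of size 1. The algorithm makes 1 recursive call at each level.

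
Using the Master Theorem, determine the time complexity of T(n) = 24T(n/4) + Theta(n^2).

Master Theorem for T(n) = 24T(n/4) + O(n^2):

a = 24, b = 4, c = 2
log_b(a) = log_4(24) = 2.2925

Case 1: c = 2 < log_4(24) = 2.2925
T(n) = O(n^(log_4 24))

For T(n) = 24T(n/4) + O(n^2): log_4(24) = 2.2925. This is Case 1 of the Master Theorem (c < log_b(a), work dominated by leaves), giving O(n^(log_4 24)).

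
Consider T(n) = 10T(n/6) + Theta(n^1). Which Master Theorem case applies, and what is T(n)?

Master Theorem for T(n) = 10T(n/6) + O(n^1):

a = 10, b = 6, c = 1
log_b(a) = log_6(10) = 1.2851

Case 1: c = 1 < log_6(10) = 1.2851
T(n) = O(n^(log_6 10))

For T(n) = 10T(n/6) + O(n^1): log_6(10) = 1.2851. This is Case 1 of the Master Theorem (c < log_b(a), work dominated by leaves), giving O(n^(log_6 10)).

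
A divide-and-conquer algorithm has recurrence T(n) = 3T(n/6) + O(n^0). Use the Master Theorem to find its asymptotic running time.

Master Theorem for T(n) = 3T(n/6) + O(n^0):

a = 3, b = 6, c = 0
log_b(a) = log_6(3) = 0.6131

Case 1: c = 0 < log_6(3) = 0.6131
T(n) = O(n^(log_6 3))

For T(n) = 3T(n/6) + O(n^0): log_6(3) = 0.6131. This is Case 1 of the Master Theorem (c < log_b(a), work dominated by leaves), giving O(n^(log_6 3)).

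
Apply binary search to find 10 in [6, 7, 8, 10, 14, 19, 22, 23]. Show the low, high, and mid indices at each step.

Binary search for 10 in [6, 7, 8, 10, 14, 19, 22, 23]:

lo=0, hi=7, mid=3, arr[mid]=10 -> Found target at index 3!

Binary search finds 10 at index 3 after 1 comparisons. The search repeatedly halves the search space by comparing with the middle element.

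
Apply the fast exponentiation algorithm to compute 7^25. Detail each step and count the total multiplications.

Computing 7^25 by squaring (build up from 7^1; each line after the first costs one multiplication):

7^1 = 7
7^2 = (7^1)^2 = 7^2 = 49
7^3 = 7 * 7^2 = 7 * 49 = 343
7^6 = (7^3)^2 = 343^2 = 117649
7^12 = (7^6)^2 = 117649^2 = 13841287201
7^24 = (7^12)^2 = 13841287201^2 = 191581231380566414401
7^25 = 7 * 7^24 = 7 * 191581231380566414401 = 1341068619663964900807

Result: 1341068619663964900807
Multiplications needed: 6 (6 lines after 7^1)

7^25 = 1341068619663964900807. Using exponentiation by squaring, this requires 6 multiplications. The key idea: if the exponent is even, square the half-power; if odd, multiply by the base once.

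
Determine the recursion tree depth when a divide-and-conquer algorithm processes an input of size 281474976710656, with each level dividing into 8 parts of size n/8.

For divide and conquer with division factor 8:

Problem sizes at each level:
Level 0: 281474976710656
Level 1: 35184372088832
Level 2: 4398046511104
Level 3: 549755813888
Level 4: 68719476736
Level 5: 8589934592
Level 6: 1073741824
Level 7: 134217728
Level 8: 16777216
Level 9: 2097152
Level 10: 262144
Level 11: 32768
Level 12: 4096
Level 13: 512
Level 14: 64
Level 15: 8
Level 16: 1

The root is level 0 and the size-1 base case is level 16 (the tree spans levels 0 through 16, i.e. 17 levels counting the root), so the depth is the number of divisions: log_8(281474976710656) = 16

The recursion tree depth is log_8(281474976710656) = 16. At each level, the problem size is divided by 8, so it takes 16 divisions to reduce to a base case of size 1. The algorithm makes 8 recursive calls at each level.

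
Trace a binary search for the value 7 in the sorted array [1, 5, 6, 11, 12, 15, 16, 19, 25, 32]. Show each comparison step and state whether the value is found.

Binary search for 7 in [1, 5, 6, 11, 12, 15, 16, 19, 25, 32]:

lo=0, hi=9, mid=4, arr[mid]=12 -> 12 > 7, search left half
lo=0, hi=3, mid=1, arr[mid]=5 -> 5 < 7, search right half
lo=2, hi=3, mid=2, arr[mid]=6 -> 6 < 7, search right half
lo=3, hi=3, mid=3, arr[mid]=11 -> 11 > 7, search left half
lo=3 > hi=2, target 7 not found

Binary search determines that 7 is not in the array after 4 comparisons. The search space was exhausted without finding the target.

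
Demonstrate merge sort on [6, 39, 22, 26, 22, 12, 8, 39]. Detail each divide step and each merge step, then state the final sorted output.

Merge sort trace:

Split: [6, 39, 22, 26, 22, 12, 8, 39] -> [6, 39, 22, 26] and [22, 12, 8, 39]
  Split: [6, 39, 22, 26] -> [6, 39] and [22, 26]
    Split: [6, 39] -> [6] and [39]
    Merge: [6] + [39] -> [6, 39]
    Split: [22, 26] -> [22] and [26]
    Merge: [22] + [26] -> [22, 26]
  Merge: [6, 39] + [22, 26] -> [6, 22, 26, 39]
  Split: [22, 12, 8, 39] -> [22, 12] and [8, 39]
    Split: [22, 12] -> [22] and [12]
    Merge: [22] + [12] -> [12, 22]
    Split: [8, 39] -> [8] and [39]
    Merge: [8] + [39] -> [8, 39]
  Merge: [12, 22] + [8, 39] -> [8, 12, 22, 39]
Merge: [6, 22, 26, 39] + [8, 12, 22, 39] -> [6, 8, 12, 22, 22, 26, 39, 39]

Final sorted array: [6, 8, 12, 22, 22, 26, 39, 39]

The merge sort proceeds by recursively splitting the array and merging sorted halves.
After all merges, the sorted array is [6, 8, 12, 22, 22, 26, 39, 39].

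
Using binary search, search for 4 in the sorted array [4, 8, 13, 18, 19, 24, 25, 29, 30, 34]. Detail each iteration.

Binary search for 4 in [4, 8, 13, 18, 19, 24, 25, 29, 30, 34]:

lo=0, hi=9, mid=4, arr[mid]=19 -> 19 > 4, search left half
lo=0, hi=3, mid=1, arr[mid]=8 -> 8 > 4, search left half
lo=0, hi=0, mid=0, arr[mid]=4 -> Found target at index 0!

Binary search finds 4 at index 0 after 3 comparisons. The search repeatedly halves the search space by comparing with the middle element.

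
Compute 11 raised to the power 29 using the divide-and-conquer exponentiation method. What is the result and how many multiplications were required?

Computing 11^29 by squaring (build up from 11^1; each line after the first costs one multiplication):

11^1 = 11
11^2 = (11^1)^2 = 11^2 = 121
11^3 = 11 * 11^2 = 11 * 121 = 1331
11^6 = (11^3)^2 = 1331^2 = 1771561
11^7 = 11 * 11^6 = 11 * 1771561 = 19487171
11^14 = (11^7)^2 = 19487171^2 = 379749833583241
11^28 = (11^14)^2 = 379749833583241^2 = 144209936106499234037676064081
11^29 = 11 * 11^28 = 11 * 144209936106499234037676064081 = 1586309297171491574414436704891

Result: 1586309297171491574414436704891
Multiplications needed: 7 (7 lines after 11^1)

11^29 = 1586309297171491574414436704891. Using exponentiation by squaring, this requires 7 multiplications. The key idea: if the exponent is even, square the half-power; if odd, multiply by the base once.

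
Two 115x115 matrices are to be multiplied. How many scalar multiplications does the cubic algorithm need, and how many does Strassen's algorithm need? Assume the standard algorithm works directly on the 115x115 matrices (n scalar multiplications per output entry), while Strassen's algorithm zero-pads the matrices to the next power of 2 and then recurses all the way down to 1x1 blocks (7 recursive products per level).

Matrix multiplication for 115x115 matrices:

Strassen's algorithm requires power-of-2 dimensions. Pad 115x115 to 128x128 (next power of 2).

Standard algorithm: 115^3 = 1520875 multiplications
Strassen's algorithm: 7^(log2(128)) = 7^7 = 823543 multiplications
Savings: 1520875 - 823543 = 697332 multiplications

Standard: 1520875 multiplications (115^3). Strassen: 823543 multiplications (7^7, after padding to 128x128). Strassen reduces 8 recursive multiplications to 7 at each level.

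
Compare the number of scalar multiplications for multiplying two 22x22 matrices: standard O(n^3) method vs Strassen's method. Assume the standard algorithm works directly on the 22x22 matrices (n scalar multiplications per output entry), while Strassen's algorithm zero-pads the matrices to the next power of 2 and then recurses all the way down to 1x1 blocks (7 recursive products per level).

Matrix multiplication for 22x22 matrices:

Strassen's algorithm requires power-of-2 dimensions. Pad 22x22 to 32x32 (next power of 2).

Standard algorithm: 22^3 = 10648 multiplications
Strassen's algorithm: 7^(log2(32)) = 7^5 = 16807 multiplications
Difference: 10648 - 16807 = -6159 (Strassen uses MORE here due to padding overhead — for small or just-over-power-of-2 n, padding can outweigh the per-level savings)

Standard: 10648 multiplications (22^3). Strassen: 16807 multiplications (7^5, after padding to 32x32). Strassen reduces 8 recursive multiplications to 7 at each level.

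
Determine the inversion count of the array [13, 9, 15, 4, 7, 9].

Finding inversions in [13, 9, 15, 4, 7, 9]:

(0, 1): arr[0]=13 > arr[1]=9
(0, 3): arr[0]=13 > arr[3]=4
(0, 4): arr[0]=13 > arr[4]=7
(0, 5): arr[0]=13 > arr[5]=9
(1, 3): arr[1]=9 > arr[3]=4
(1, 4): arr[1]=9 > arr[4]=7
(2, 3): arr[2]=15 > arr[3]=4
(2, 4): arr[2]=15 > arr[4]=7
(2, 5): arr[2]=15 > arr[5]=9

Total inversions: 9

The array has 9 inversion(s): (0,1), (0,3), (0,4), (0,5), (1,3), (1,4), (2,3), (2,4), (2,5). Each pair (i,j) satisfies i < j and arr[i] > arr[j].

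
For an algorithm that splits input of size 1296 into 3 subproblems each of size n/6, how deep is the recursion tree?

For divide and conquer with division factor 6:

Problem sizes at each level:
Level 0: 1296
Level 1: 216
Level 2: 36
Level 3: 6
Level 4: 1

The root is level 0 and the size-1 base case is level 4 (the tree spans levels 0 through 4, i.e. 5 levels counting the root), so the depth is the number of divisions: log_6(1296) = 4

The recursion tree depth is log_6(1296) = 4. At each level, the problem size is divided by 6, so it takes 4 divisions to reduce to a base case of size 1. The algorithm makes 3 recursive calls at each level.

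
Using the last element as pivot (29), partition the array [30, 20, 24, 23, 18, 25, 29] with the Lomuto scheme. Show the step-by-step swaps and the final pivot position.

Lomuto partition with pivot = 29:

Initial array: [30, 20, 24, 23, 18, 25, 29]

arr[0]=30 > 29: no swap
arr[1]=20 <= 29: swap with position 0, array becomes [20, 30, 24, 23, 18, 25, 29]
arr[2]=24 <= 29: swap with position 1, array becomes [20, 24, 30, 23, 18, 25, 29]
arr[3]=23 <= 29: swap with position 2, array becomes [20, 24, 23, 30, 18, 25, 29]
arr[4]=18 <= 29: swap with position 3, array becomes [20, 24, 23, 18, 30, 25, 29]
arr[5]=25 <= 29: swap with position 4, array becomes [20, 24, 23, 18, 25, 30, 29]

Place pivot at position 5: [20, 24, 23, 18, 25, 29, 30]
Pivot position: 5

After partitioning with pivot 29, the array becomes [20, 24, 23, 18, 25, 29, 30]. The pivot is placed at index 5. All elements to the left of the pivot are <= 29, and all elements to the right are > 29.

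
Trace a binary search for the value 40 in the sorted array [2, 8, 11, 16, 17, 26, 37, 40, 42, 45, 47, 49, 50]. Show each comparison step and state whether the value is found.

Binary search for 40 in [2, 8, 11, 16, 17, 26, 37, 40, 42, 45, 47, 49, 50]:

lo=0, hi=12, mid=6, arr[mid]=37 -> 37 < 40, search right half
lo=7, hi=12, mid=9, arr[mid]=45 -> 45 > 40, search left half
lo=7, hi=8, mid=7, arr[mid]=40 -> Found target at index 7!

Binary search finds 40 at index 7 after 3 comparisons. The search repeatedly halves the search space by comparing with the middle element.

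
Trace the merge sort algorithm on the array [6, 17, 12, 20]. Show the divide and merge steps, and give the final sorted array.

Merge sort trace:

Split: [6, 17, 12, 20] -> [6, 17] and [12, 20]
  Split: [6, 17] -> [6] and [17]
  Merge: [6] + [17] -> [6, 17]
  Split: [12, 20] -> [12] and [20]
  Merge: [12] + [20] -> [12, 20]
Merge: [6, 17] + [12, 20] -> [6, 12, 17, 20]

Final sorted array: [6, 12, 17, 20]

The merge sort proceeds by recursively splitting the array and merging sorted halves.
After all merges, the sorted array is [6, 12, 17, 20].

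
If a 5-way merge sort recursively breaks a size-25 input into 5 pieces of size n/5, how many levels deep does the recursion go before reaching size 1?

For divide and conquer with division factor 5:

Problem sizes at each level:
Level 0: 25
Level 1: 5
Level 2: 1

The root is level 0 and the size-1 base case is level 2 (the tree spans levels 0 through 2, i.e. 3 levels counting the root), so the depth is the number of divisions: log_5(25) = 2

The recursion tree depth is log_5(25) = 2. At each level, the problem size is divided by 5, so it takes 2 divisions to reduce to a base case of size 1. The algorithm makes 5 recursive calls at each level.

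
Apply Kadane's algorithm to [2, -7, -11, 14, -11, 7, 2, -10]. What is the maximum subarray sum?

Using Kadane's algorithm on [2, -7, -11, 14, -11, 7, 2, -10]:

Scanning through the array:
Position 1 (value -7): max_ending_here = -5, max_so_far = 2
Position 2 (value -11): max_ending_here = -11, max_so_far = 2
Position 3 (value 14): max_ending_here = 14, max_so_far = 14
Position 4 (value -11): max_ending_here = 3, max_so_far = 14
Position 5 (value 7): max_ending_here = 10, max_so_far = 14
Position 6 (value 2): max_ending_here = 12, max_so_far = 14
Position 7 (value -10): max_ending_here = 2, max_so_far = 14

Maximum subarray: [14]
Maximum sum: 14

The maximum subarray is [14] with sum 14. This subarray runs from index 3 to index 3.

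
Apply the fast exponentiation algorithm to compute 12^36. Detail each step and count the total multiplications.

Computing 12^36 by squaring (build up from 12^1; each line after the first costs one multiplication):

12^1 = 12
12^2 = (12^1)^2 = 12^2 = 144
12^4 = (12^2)^2 = 144^2 = 20736
12^8 = (12^4)^2 = 20736^2 = 429981696
12^9 = 12 * 12^8 = 12 * 429981696 = 5159780352
12^18 = (12^9)^2 = 5159780352^2 = 26623333280885243904
12^36 = (12^18)^2 = 26623333280885243904^2 = 708801874985091845381344307009569161216

Result: 708801874985091845381344307009569161216
Multiplications needed: 6 (6 lines after 12^1)

12^36 = 708801874985091845381344307009569161216. Using exponentiation by squaring, this requires 6 multiplications. The key idea: if the exponent is even, square the half-power; if odd, multiply by the base once.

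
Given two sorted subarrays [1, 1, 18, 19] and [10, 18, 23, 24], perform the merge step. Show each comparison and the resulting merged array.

Merging process:

Compare 1 vs 10: take 1 from left. Merged: [1]
Compare 1 vs 10: take 1 from left. Merged: [1, 1]
Compare 18 vs 10: take 10 from right. Merged: [1, 1, 10]
Compare 18 vs 18: take 18 from left. Merged: [1, 1, 10, 18]
Compare 19 vs 18: take 18 from right. Merged: [1, 1, 10, 18, 18]
Compare 19 vs 23: take 19 from left. Merged: [1, 1, 10, 18, 18, 19]
Append remaining from right: [23, 24]. Merged: [1, 1, 10, 18, 18, 19, 23, 24]

Final merged array: [1, 1, 10, 18, 18, 19, 23, 24]
Total comparisons: 6

The merged array is [1, 1, 10, 18, 18, 19, 23, 24], requiring 6 comparisons. The merge step runs in O(n) time where n is the total number of elements.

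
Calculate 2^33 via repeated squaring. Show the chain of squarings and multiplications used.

Computing 2^33 by squaring (build up from 2^1; each line after the first costs one multiplication):

2^1 = 2
2^2 = (2^1)^2 = 2^2 = 4
2^4 = (2^2)^2 = 4^2 = 16
2^8 = (2^4)^2 = 16^2 = 256
2^16 = (2^8)^2 = 256^2 = 65536
2^32 = (2^16)^2 = 65536^2 = 4294967296
2^33 = 2 * 2^32 = 2 * 4294967296 = 8589934592

Result: 8589934592
Multiplications needed: 6 (6 lines after 2^1)

2^33 = 8589934592. Using exponentiation by squaring, this requires 6 multiplications. The key idea: if the exponent is even, square the half-power; if odd, multiply by the base once.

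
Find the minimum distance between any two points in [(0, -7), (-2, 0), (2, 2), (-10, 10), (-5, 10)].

Computing all pairwise distances among 5 points:

d((0, -7), (-2, 0)) = 7.2801
d((0, -7), (2, 2)) = 9.2195
d((0, -7), (-10, 10)) = 19.7231
d((0, -7), (-5, 10)) = 17.72
d((-2, 0), (2, 2)) = 4.4721 <-- minimum
d((-2, 0), (-10, 10)) = 12.8062
d((-2, 0), (-5, 10)) = 10.4403
d((2, 2), (-10, 10)) = 14.4222
d((2, 2), (-5, 10)) = 10.6301
d((-10, 10), (-5, 10)) = 5.0

Closest pair: (-2, 0) and (2, 2) with distance 4.4721

The closest pair is (-2, 0) and (2, 2) with Euclidean distance 4.4721. For 5 points, brute-force pairwise comparison is shown above. For large n, the divide-and-conquer algorithm (sort by x, recurse on halves, check the dividing strip) achieves O(n log n).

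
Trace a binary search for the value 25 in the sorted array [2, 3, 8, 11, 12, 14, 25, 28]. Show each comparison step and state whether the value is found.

Binary search for 25 in [2, 3, 8, 11, 12, 14, 25, 28]:

lo=0, hi=7, mid=3, arr[mid]=11 -> 11 < 25, search right half
lo=4, hi=7, mid=5, arr[mid]=14 -> 14 < 25, search right half
lo=6, hi=7, mid=6, arr[mid]=25 -> Found target at index 6!

Binary search finds 25 at index 6 after 3 comparisons. The search repeatedly halves the search space by comparing with the middle element.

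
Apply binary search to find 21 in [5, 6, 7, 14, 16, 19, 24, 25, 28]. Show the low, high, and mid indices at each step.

Binary search for 21 in [5, 6, 7, 14, 16, 19, 24, 25, 28]:

lo=0, hi=8, mid=4, arr[mid]=16 -> 16 < 21, search right half
lo=5, hi=8, mid=6, arr[mid]=24 -> 24 > 21, search left half
lo=5, hi=5, mid=5, arr[mid]=19 -> 19 < 21, search right half
lo=6 > hi=5, target 21 not found

Binary search determines that 21 is not in the array after 3 comparisons. The search space was exhausted without finding the target.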